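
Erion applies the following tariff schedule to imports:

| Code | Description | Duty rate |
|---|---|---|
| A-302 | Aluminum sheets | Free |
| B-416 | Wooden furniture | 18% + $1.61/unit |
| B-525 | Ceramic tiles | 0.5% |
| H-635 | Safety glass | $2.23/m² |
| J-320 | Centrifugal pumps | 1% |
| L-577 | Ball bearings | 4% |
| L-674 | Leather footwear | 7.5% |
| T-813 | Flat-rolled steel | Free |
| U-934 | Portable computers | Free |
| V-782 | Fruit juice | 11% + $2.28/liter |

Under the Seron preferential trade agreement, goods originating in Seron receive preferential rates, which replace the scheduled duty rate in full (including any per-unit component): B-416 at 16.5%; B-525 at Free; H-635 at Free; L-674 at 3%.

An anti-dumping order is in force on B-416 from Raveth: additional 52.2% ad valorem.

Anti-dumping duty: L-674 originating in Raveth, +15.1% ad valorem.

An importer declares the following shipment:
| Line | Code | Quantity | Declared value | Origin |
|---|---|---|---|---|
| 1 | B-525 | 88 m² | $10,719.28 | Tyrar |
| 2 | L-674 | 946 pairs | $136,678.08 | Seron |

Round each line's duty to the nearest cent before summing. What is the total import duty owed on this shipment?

$4,153.94

Line 1 (B-525, Tyrar, 88 m², $10,719.28):
Base rate for B-525 is 0.5%.
B-525 has an FTA preferential rate, but origin Tyrar is not Seron; base rate stands.
Duty = $10,719.28 × 0.5% = $53.60.
Line 2 (L-674, Seron, 946 pairs, $136,678.08):
Base rate for L-674 is 7.5%.
Origin Seron qualifies under the Erion–Seron agreement and L-674 is covered: preferential rate 3% applies instead.
The additional-duty order on L-674 targets Raveth, not Seron; it does not apply.
Duty = $136,678.08 × 3% = $4,100.34.
Total = $53.60 + $4,100.34 = $4,153.94.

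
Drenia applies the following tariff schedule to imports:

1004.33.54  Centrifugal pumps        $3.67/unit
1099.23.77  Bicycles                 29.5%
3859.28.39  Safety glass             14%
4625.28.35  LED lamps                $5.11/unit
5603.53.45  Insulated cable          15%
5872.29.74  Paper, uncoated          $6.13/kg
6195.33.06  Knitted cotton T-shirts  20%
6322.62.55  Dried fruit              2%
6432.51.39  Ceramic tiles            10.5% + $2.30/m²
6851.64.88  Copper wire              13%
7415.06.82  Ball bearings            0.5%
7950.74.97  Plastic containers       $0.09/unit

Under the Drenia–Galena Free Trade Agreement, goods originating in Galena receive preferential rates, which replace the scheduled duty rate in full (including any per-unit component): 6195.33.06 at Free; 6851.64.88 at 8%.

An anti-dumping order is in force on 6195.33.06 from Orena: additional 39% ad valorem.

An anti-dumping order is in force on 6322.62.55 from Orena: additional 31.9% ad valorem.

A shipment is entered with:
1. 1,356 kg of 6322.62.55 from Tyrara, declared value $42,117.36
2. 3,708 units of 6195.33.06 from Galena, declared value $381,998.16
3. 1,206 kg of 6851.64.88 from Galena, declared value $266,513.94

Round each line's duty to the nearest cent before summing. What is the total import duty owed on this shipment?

$22,163.47

Line 1 (6322.62.55, Tyrara, 1,356 kg, $42,117.36):
Base rate for 6322.62.55 is 2%.
The additional-duty order on 6322.62.55 targets Orena, not Tyrara; it does not apply.
Duty = $42,117.36 × 2% = $842.35.
Line 2 (6195.33.06, Galena, 3,708 units, $381,998.16):
Base rate for 6195.33.06 is 20%.
Origin Galena qualifies under the Drenia–Galena agreement and 6195.33.06 is covered: preferential rate Free applies instead.
The additional-duty order on 6195.33.06 targets Orena, not Galena; it does not apply.
Duty = $381,998.16 × 0% = $0.00.
Line 3 (6851.64.88, Galena, 1,206 kg, $266,513.94):
Base rate for 6851.64.88 is 13%.
Origin Galena qualifies under the Drenia–Galena agreement and 6851.64.88 is covered: preferential rate 8% applies instead.
Duty = $266,513.94 × 8% = $21,321.12.
Total = $842.35 + $0.00 + $21,321.12 = $22,163.47.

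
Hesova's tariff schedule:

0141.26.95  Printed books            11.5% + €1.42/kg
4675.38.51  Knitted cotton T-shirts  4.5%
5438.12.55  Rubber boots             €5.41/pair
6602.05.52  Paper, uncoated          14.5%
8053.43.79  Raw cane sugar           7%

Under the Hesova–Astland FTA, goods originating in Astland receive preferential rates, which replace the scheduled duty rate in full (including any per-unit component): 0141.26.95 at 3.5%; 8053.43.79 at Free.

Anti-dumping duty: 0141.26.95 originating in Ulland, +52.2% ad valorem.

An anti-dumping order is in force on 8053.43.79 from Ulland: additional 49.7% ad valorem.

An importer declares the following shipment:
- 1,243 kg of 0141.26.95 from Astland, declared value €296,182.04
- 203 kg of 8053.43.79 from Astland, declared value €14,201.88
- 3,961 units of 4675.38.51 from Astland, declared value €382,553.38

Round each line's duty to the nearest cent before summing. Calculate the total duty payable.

Line 1 (0141.26.95, Astland, 1,243 kg, €296,182.04):
Base rate for 0141.26.95 is 11.5% + €1.42/kg.
Origin Astland qualifies under the Hesova–Astland agreement and 0141.26.95 is covered: preferential rate 3.5% applies instead.
The additional-duty order on 0141.26.95 targets Ulland, not Astland; it does not apply.
Duty = €296,182.04 × 3.5% = €10,366.37.
Line 2 (8053.43.79, Astland, 203 kg, €14,201.88):
Base rate for 8053.43.79 is 7%.
Origin Astland qualifies under the Hesova–Astland agreement and 8053.43.79 is covered: preferential rate Free applies instead.
The additional-duty order on 8053.43.79 targets Ulland, not Astland; it does not apply.
Duty = €14,201.88 × 0% = €0.00.
Line 3 (4675.38.51, Astland, 3,961 units, €382,553.38):
Base rate for 4675.38.51 is 4.5%.
Origin Astland is the FTA partner but 4675.38.51 is not on the preference list; base rate stands.
Duty = €382,553.38 × 4.5% = €17,214.90.
Total = €10,366.37 + €0.00 + €17,214.90 = €27,581.27.

€27,581.27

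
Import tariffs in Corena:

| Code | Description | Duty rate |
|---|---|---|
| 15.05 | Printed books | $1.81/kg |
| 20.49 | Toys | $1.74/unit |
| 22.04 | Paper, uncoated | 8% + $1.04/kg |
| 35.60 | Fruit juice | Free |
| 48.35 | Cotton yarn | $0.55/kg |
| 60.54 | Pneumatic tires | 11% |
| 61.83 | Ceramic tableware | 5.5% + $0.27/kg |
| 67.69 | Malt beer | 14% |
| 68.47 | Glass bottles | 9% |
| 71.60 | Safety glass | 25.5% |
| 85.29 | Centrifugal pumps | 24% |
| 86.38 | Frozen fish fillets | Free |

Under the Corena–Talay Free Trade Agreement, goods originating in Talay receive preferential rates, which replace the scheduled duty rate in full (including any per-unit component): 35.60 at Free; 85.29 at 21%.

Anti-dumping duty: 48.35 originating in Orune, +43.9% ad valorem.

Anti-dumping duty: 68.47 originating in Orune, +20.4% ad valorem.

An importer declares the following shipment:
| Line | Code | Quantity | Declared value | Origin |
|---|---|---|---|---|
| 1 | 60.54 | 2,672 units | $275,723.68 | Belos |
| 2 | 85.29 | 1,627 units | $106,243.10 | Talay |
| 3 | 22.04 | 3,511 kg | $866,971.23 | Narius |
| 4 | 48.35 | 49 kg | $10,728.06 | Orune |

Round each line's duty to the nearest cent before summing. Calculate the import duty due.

$130,386.36

Line 1 (60.54, Belos, 2,672 units, $275,723.68):
Base rate for 60.54 is 11%.
Duty = $275,723.68 × 11% = $30,329.60.
Line 2 (85.29, Talay, 1,627 units, $106,243.10):
Base rate for 85.29 is 24%.
Origin Talay qualifies under the Corena–Talay agreement and 85.29 is covered: preferential rate 21% applies instead.
Duty = $106,243.10 × 21% = $22,311.05.
Line 3 (22.04, Narius, 3,511 kg, $866,971.23):
Base rate for 22.04 is 8% + $1.04/kg.
Duty = $866,971.23 × 8% + 3,511 × $1.04 = $73,009.14.
Line 4 (48.35, Orune, 49 kg, $10,728.06):
Base rate for 48.35 is $0.55/kg.
Additional duty on 48.35 from Orune: +43.9% ad valorem. Applied ad valorem rate = 43.9%.
Duty = $10,728.06 × 43.9% + 49 × $0.55 = $4,736.57.
Total = $30,329.60 + $22,311.05 + $73,009.14 + $4,736.57 = $130,386.36.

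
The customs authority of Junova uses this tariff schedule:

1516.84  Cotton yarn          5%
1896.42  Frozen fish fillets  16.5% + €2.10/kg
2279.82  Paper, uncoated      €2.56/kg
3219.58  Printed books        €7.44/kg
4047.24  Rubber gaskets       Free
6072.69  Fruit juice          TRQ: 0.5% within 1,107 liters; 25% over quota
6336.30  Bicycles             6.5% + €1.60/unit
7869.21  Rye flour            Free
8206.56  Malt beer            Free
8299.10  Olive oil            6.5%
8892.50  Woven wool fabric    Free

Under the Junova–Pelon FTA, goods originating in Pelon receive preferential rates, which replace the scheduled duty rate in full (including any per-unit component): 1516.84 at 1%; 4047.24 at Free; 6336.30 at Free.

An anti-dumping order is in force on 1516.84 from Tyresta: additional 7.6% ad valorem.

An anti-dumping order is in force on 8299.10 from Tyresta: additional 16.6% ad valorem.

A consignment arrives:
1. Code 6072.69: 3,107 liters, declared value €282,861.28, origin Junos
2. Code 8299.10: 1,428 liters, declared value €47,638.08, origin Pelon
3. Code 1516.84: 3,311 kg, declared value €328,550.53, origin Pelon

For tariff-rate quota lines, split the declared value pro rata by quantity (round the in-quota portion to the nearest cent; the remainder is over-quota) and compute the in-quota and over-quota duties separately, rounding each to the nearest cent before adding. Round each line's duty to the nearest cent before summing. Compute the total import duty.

Line 1 (6072.69, Junos, 3,107 liters, €282,861.28):
Code 6072.69 is under a tariff-rate quota (threshold 1,107 liters). In-quota: 1,107 liters at 0.5%; over-quota: 2,000 liters at 25%.
Pro-rata value split: in-quota = €282,861.28 × 1,107/3,107 = €100,781.28; over-quota = €282,861.28 − €100,781.28 = €182,080.00.
In-quota duty = €100,781.28 × 0.5% = €503.91. Over-quota duty = €182,080.00 × 25% = €45,520.00.
Line duty = €503.91 + €45,520.00 = €46,023.91.
Line 2 (8299.10, Pelon, 1,428 liters, €47,638.08):
Base rate for 8299.10 is 6.5%.
Origin Pelon is the FTA partner but 8299.10 is not on the preference list; base rate stands.
The additional-duty order on 8299.10 targets Tyresta, not Pelon; it does not apply.
Duty = €47,638.08 × 6.5% = €3,096.48.
Line 3 (1516.84, Pelon, 3,311 kg, €328,550.53):
Base rate for 1516.84 is 5%.
Origin Pelon qualifies under the Junova–Pelon agreement and 1516.84 is covered: preferential rate 1% applies instead.
The additional-duty order on 1516.84 targets Tyresta, not Pelon; it does not apply.
Duty = €328,550.53 × 1% = €3,285.51.
Total = €46,023.91 + €3,096.48 + €3,285.51 = €52,405.90.

€52,405.90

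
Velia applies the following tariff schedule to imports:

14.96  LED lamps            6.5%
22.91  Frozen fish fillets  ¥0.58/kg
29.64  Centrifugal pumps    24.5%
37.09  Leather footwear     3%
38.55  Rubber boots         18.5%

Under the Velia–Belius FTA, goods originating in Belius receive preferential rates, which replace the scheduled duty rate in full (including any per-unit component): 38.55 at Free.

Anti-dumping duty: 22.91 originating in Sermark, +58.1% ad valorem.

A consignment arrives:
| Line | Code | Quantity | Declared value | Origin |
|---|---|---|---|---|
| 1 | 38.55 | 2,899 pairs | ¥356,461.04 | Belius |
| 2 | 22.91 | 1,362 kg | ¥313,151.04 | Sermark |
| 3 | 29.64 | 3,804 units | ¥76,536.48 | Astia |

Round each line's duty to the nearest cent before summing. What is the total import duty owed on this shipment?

Line 1 (38.55, Belius, 2,899 pairs, ¥356,461.04):
Base rate for 38.55 is 18.5%.
Origin Belius qualifies under the Velia–Belius agreement and 38.55 is covered: preferential rate Free applies instead.
Duty = ¥356,461.04 × 0% = ¥0.00.
Line 2 (22.91, Sermark, 1,362 kg, ¥313,151.04):
Base rate for 22.91 is ¥0.58/kg.
Additional duty on 22.91 from Sermark: +58.1% ad valorem. Applied ad valorem rate = 58.1%.
Duty = ¥313,151.04 × 58.1% + 1,362 × ¥0.58 = ¥182,730.71.
Line 3 (29.64, Astia, 3,804 units, ¥76,536.48):
Base rate for 29.64 is 24.5%.
Duty = ¥76,536.48 × 24.5% = ¥18,751.44.
Total = ¥0.00 + ¥182,730.71 + ¥18,751.44 = ¥201,482.15.

¥201,482.15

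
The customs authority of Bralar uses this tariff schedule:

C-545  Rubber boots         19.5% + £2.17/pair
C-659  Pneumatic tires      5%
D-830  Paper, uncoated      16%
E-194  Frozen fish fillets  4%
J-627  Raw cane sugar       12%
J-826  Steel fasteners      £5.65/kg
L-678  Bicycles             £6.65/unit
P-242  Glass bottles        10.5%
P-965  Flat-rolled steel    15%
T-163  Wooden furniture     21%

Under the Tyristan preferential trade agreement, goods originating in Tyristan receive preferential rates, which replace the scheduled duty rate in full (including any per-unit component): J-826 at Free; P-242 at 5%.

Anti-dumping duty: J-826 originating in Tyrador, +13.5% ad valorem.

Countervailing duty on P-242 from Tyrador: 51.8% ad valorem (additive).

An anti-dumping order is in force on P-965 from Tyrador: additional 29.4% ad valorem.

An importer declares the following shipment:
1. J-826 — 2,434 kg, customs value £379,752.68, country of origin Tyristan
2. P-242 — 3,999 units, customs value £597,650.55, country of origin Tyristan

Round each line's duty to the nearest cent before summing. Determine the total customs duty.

£29,882.53

Line 1 (J-826, Tyristan, 2,434 kg, £379,752.68):
Base rate for J-826 is £5.65/kg.
Origin Tyristan qualifies under the Bralar–Tyristan agreement and J-826 is covered: preferential rate Free applies instead.
The additional-duty order on J-826 targets Tyrador, not Tyristan; it does not apply.
Duty = £379,752.68 × 0% = £0.00.
Line 2 (P-242, Tyristan, 3,999 units, £597,650.55):
Base rate for P-242 is 10.5%.
Origin Tyristan qualifies under the Bralar–Tyristan agreement and P-242 is covered: preferential rate 5% applies instead.
The additional-duty order on P-242 targets Tyrador, not Tyristan; it does not apply.
Duty = £597,650.55 × 5% = £29,882.53.
Total = £0.00 + £29,882.53 = £29,882.53.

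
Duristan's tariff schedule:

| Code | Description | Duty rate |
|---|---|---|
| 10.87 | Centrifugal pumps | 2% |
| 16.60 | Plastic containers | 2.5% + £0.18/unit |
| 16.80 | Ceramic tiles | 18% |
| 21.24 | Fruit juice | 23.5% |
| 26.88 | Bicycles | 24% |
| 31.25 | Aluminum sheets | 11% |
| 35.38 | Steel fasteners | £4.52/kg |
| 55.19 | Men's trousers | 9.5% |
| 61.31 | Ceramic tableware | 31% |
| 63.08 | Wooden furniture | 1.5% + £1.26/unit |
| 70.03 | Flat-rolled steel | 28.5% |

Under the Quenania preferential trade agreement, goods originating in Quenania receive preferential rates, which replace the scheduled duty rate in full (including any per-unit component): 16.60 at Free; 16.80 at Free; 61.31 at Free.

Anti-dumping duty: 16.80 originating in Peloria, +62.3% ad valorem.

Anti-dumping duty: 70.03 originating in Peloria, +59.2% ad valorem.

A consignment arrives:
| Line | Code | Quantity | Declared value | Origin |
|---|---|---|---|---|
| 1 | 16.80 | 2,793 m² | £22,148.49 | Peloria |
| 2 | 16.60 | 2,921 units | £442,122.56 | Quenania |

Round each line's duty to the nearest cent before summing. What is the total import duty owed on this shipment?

£17,785.24

Line 1 (16.80, Peloria, 2,793 m², £22,148.49):
Base rate for 16.80 is 18%.
16.80 has an FTA preferential rate, but origin Peloria is not Quenania; base rate stands.
Additional duty on 16.80 from Peloria: +62.3%. Applied ad valorem rate: 18% + 62.3% = 80.3%.
Duty = £22,148.49 × 80.3% = £17,785.24.
Line 2 (16.60, Quenania, 2,921 units, £442,122.56):
Base rate for 16.60 is 2.5% + £0.18/unit.
Origin Quenania qualifies under the Duristan–Quenania agreement and 16.60 is covered: preferential rate Free applies instead.
Duty = £442,122.56 × 0% = £0.00.
Total = £17,785.24 + £0.00 = £17,785.24.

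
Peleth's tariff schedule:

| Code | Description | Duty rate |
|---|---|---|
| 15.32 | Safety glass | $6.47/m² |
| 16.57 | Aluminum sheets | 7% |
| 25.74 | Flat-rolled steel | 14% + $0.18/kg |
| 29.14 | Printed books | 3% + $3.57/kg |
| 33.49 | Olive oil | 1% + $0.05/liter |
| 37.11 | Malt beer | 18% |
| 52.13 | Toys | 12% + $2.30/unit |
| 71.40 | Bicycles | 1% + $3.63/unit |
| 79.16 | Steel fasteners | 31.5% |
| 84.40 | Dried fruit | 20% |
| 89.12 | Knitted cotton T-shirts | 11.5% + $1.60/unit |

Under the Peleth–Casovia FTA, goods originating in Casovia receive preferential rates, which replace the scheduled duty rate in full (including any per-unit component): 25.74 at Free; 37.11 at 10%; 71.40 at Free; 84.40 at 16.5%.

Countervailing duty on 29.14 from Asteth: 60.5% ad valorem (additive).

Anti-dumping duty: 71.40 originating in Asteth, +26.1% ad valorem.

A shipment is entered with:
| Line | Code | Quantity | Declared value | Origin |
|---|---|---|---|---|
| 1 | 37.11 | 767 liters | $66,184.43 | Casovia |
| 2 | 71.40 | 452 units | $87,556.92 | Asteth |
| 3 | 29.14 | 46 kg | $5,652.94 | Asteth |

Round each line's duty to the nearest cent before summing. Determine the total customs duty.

Line 1 (37.11, Casovia, 767 liters, $66,184.43):
Base rate for 37.11 is 18%.
Origin Casovia qualifies under the Peleth–Casovia agreement and 37.11 is covered: preferential rate 10% applies instead.
Duty = $66,184.43 × 10% = $6,618.44.
Line 2 (71.40, Asteth, 452 units, $87,556.92):
Base rate for 71.40 is 1% + $3.63/unit.
71.40 has an FTA preferential rate, but origin Asteth is not Casovia; base rate stands.
Additional duty on 71.40 from Asteth: +26.1%. Applied ad valorem rate: 1% + 26.1% = 27.1%.
Duty = $87,556.92 × 27.1% + 452 × $3.63 = $25,368.69.
Line 3 (29.14, Asteth, 46 kg, $5,652.94):
Base rate for 29.14 is 3% + $3.57/kg.
Additional duty on 29.14 from Asteth: +60.5%. Applied ad valorem rate: 3% + 60.5% = 63.5%.
Duty = $5,652.94 × 63.5% + 46 × $3.57 = $3,753.84.
Total = $6,618.44 + $25,368.69 + $3,753.84 = $35,740.97.

$35,740.97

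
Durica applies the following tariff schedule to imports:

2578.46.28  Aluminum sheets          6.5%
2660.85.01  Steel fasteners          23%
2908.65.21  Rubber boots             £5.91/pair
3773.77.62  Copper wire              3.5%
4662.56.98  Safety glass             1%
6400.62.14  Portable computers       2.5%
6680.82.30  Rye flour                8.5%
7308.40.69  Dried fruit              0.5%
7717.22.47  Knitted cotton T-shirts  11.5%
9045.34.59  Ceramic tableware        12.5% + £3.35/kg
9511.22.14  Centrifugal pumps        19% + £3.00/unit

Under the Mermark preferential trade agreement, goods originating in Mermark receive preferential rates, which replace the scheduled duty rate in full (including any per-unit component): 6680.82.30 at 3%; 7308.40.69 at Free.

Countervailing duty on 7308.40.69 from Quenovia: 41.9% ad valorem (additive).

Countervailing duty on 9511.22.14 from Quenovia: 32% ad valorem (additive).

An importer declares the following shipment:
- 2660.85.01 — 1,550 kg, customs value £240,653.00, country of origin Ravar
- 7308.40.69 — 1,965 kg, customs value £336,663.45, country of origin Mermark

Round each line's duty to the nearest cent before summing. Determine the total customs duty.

£55,350.19

Line 1 (2660.85.01, Ravar, 1,550 kg, £240,653.00):
Base rate for 2660.85.01 is 23%.
Duty = £240,653.00 × 23% = £55,350.19.
Line 2 (7308.40.69, Mermark, 1,965 kg, £336,663.45):
Base rate for 7308.40.69 is 0.5%.
Origin Mermark qualifies under the Durica–Mermark agreement and 7308.40.69 is covered: preferential rate Free applies instead.
The additional-duty order on 7308.40.69 targets Quenovia, not Mermark; it does not apply.
Duty = £336,663.45 × 0% = £0.00.
Total = £55,350.19 + £0.00 = £55,350.19.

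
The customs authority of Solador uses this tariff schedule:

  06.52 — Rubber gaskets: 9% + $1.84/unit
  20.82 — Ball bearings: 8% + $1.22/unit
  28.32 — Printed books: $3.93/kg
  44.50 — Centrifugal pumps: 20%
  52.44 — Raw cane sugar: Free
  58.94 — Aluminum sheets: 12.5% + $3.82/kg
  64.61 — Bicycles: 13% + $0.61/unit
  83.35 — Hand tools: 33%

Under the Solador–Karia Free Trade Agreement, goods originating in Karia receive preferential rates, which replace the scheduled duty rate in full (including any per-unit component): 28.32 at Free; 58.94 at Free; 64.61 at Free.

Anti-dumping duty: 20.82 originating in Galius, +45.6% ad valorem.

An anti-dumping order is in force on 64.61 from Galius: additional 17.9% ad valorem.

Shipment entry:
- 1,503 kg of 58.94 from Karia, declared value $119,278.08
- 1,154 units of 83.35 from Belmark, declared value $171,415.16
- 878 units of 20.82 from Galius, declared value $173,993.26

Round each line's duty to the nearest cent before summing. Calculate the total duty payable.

$150,898.55

Line 1 (58.94, Karia, 1,503 kg, $119,278.08):
Base rate for 58.94 is 12.5% + $3.82/kg.
Origin Karia qualifies under the Solador–Karia agreement and 58.94 is covered: preferential rate Free applies instead.
Duty = $119,278.08 × 0% = $0.00.
Line 2 (83.35, Belmark, 1,154 units, $171,415.16):
Base rate for 83.35 is 33%.
Duty = $171,415.16 × 33% = $56,567.00.
Line 3 (20.82, Galius, 878 units, $173,993.26):
Base rate for 20.82 is 8% + $1.22/unit.
Additional duty on 20.82 from Galius: +45.6%. Applied ad valorem rate: 8% + 45.6% = 53.6%.
Duty = $173,993.26 × 53.6% + 878 × $1.22 = $94,331.55.
Total = $0.00 + $56,567.00 + $94,331.55 = $150,898.55.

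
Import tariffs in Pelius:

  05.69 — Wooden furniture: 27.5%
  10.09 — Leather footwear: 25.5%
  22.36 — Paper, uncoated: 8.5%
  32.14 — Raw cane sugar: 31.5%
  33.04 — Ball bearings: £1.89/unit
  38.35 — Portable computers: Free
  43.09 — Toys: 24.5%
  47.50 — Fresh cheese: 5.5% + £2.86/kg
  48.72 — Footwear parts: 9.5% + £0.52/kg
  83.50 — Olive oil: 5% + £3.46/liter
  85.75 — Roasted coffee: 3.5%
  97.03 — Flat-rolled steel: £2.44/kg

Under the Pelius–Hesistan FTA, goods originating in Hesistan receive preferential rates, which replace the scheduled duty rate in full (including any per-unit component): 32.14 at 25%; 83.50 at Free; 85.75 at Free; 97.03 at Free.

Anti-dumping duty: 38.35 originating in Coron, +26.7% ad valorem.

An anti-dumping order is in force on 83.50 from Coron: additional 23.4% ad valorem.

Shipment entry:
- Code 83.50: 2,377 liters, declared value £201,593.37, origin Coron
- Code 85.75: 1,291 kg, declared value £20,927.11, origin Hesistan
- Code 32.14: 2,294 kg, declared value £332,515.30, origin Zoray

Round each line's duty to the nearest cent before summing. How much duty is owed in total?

Line 1 (83.50, Coron, 2,377 liters, £201,593.37):
Base rate for 83.50 is 5% + £3.46/liter.
83.50 has an FTA preferential rate, but origin Coron is not Hesistan; base rate stands.
Additional duty on 83.50 from Coron: +23.4%. Applied ad valorem rate: 5% + 23.4% = 28.4%.
Duty = £201,593.37 × 28.4% + 2,377 × £3.46 = £65,476.94.
Line 2 (85.75, Hesistan, 1,291 kg, £20,927.11):
Base rate for 85.75 is 3.5%.
Origin Hesistan qualifies under the Pelius–Hesistan agreement and 85.75 is covered: preferential rate Free applies instead.
Duty = £20,927.11 × 0% = £0.00.
Line 3 (32.14, Zoray, 2,294 kg, £332,515.30):
Base rate for 32.14 is 31.5%.
32.14 has an FTA preferential rate, but origin Zoray is not Hesistan; base rate stands.
Duty = £332,515.30 × 31.5% = £104,742.32.
Total = £65,476.94 + £0.00 + £104,742.32 = £170,219.26.

£170,219.26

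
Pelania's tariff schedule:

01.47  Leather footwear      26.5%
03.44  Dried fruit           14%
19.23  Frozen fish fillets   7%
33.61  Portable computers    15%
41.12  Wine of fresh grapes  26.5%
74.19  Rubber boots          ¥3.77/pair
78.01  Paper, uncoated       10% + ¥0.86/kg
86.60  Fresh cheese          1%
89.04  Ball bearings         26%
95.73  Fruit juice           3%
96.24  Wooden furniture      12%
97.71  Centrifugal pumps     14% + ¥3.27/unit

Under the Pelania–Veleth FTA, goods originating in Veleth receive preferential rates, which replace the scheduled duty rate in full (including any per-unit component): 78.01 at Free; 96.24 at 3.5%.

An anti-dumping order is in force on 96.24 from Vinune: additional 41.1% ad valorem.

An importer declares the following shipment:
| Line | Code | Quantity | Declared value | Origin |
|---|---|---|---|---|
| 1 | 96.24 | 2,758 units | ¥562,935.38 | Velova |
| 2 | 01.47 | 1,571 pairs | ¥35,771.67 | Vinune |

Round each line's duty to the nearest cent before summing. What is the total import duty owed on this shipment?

Line 1 (96.24, Velova, 2,758 units, ¥562,935.38):
Base rate for 96.24 is 12%.
96.24 has an FTA preferential rate, but origin Velova is not Veleth; base rate stands.
The additional-duty order on 96.24 targets Vinune, not Velova; it does not apply.
Duty = ¥562,935.38 × 12% = ¥67,552.25.
Line 2 (01.47, Vinune, 1,571 pairs, ¥35,771.67):
Base rate for 01.47 is 26.5%.
Duty = ¥35,771.67 × 26.5% = ¥9,479.49.
Total = ¥67,552.25 + ¥9,479.49 = ¥77,031.74.

¥77,031.74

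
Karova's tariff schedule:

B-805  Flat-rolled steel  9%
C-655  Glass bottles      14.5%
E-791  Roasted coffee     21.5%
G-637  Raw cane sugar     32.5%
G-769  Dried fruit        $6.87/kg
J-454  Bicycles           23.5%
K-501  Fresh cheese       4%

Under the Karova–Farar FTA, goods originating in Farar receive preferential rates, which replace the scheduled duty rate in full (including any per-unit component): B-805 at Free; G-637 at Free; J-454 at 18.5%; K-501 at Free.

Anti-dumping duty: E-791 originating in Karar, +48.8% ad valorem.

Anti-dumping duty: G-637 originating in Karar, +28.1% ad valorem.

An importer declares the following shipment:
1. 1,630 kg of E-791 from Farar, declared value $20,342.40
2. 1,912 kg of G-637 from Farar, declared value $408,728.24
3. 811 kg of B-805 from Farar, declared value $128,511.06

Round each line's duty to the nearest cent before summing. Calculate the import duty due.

Line 1 (E-791, Farar, 1,630 kg, $20,342.40):
Base rate for E-791 is 21.5%.
Origin Farar is the FTA partner but E-791 is not on the preference list; base rate stands.
The additional-duty order on E-791 targets Karar, not Farar; it does not apply.
Duty = $20,342.40 × 21.5% = $4,373.62.
Line 2 (G-637, Farar, 1,912 kg, $408,728.24):
Base rate for G-637 is 32.5%.
Origin Farar qualifies under the Karova–Farar agreement and G-637 is covered: preferential rate Free applies instead.
The additional-duty order on G-637 targets Karar, not Farar; it does not apply.
Duty = $408,728.24 × 0% = $0.00.
Line 3 (B-805, Farar, 811 kg, $128,511.06):
Base rate for B-805 is 9%.
Origin Farar qualifies under the Karova–Farar agreement and B-805 is covered: preferential rate Free applies instead.
Duty = $128,511.06 × 0% = $0.00.
Total = $4,373.62 + $0.00 + $0.00 = $4,373.62.

$4,373.62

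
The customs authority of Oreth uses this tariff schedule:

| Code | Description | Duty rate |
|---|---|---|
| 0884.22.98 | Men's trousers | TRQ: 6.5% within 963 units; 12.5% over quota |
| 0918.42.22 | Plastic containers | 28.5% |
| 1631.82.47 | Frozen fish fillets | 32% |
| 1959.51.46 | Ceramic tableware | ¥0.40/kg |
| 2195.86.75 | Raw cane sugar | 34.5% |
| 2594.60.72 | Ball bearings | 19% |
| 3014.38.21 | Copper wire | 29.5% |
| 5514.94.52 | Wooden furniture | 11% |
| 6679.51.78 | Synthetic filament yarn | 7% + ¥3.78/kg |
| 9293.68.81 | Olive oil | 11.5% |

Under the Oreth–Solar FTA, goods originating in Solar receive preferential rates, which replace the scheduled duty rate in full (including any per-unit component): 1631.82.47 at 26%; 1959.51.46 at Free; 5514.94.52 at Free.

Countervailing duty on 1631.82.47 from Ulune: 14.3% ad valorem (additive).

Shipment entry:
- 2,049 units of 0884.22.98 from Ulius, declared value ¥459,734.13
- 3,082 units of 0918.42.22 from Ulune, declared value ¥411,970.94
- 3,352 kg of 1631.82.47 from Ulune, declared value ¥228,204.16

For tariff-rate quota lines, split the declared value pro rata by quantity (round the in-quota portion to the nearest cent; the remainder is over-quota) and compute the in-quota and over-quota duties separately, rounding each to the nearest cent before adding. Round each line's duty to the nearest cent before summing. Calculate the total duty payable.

Line 1 (0884.22.98, Ulius, 2,049 units, ¥459,734.13):
Code 0884.22.98 is under a tariff-rate quota (threshold 963 units). In-quota: 963 units at 6.5%; over-quota: 1,086 units at 12.5%.
Pro-rata value split: in-quota = ¥459,734.13 × 963/2,049 = ¥216,068.31; over-quota = ¥459,734.13 − ¥216,068.31 = ¥243,665.82.
In-quota duty = ¥216,068.31 × 6.5% = ¥14,044.44. Over-quota duty = ¥243,665.82 × 12.5% = ¥30,458.23.
Line duty = ¥14,044.44 + ¥30,458.23 = ¥44,502.67.
Line 2 (0918.42.22, Ulune, 3,082 units, ¥411,970.94):
Base rate for 0918.42.22 is 28.5%.
Duty = ¥411,970.94 × 28.5% = ¥117,411.72.
Line 3 (1631.82.47, Ulune, 3,352 kg, ¥228,204.16):
Base rate for 1631.82.47 is 32%.
1631.82.47 has an FTA preferential rate, but origin Ulune is not Solar; base rate stands.
Additional duty on 1631.82.47 from Ulune: +14.3%. Applied ad valorem rate: 32% + 14.3% = 46.3%.
Duty = ¥228,204.16 × 46.3% = ¥105,658.53.
Total = ¥44,502.67 + ¥117,411.72 + ¥105,658.53 = ¥267,572.92.

¥267,572.92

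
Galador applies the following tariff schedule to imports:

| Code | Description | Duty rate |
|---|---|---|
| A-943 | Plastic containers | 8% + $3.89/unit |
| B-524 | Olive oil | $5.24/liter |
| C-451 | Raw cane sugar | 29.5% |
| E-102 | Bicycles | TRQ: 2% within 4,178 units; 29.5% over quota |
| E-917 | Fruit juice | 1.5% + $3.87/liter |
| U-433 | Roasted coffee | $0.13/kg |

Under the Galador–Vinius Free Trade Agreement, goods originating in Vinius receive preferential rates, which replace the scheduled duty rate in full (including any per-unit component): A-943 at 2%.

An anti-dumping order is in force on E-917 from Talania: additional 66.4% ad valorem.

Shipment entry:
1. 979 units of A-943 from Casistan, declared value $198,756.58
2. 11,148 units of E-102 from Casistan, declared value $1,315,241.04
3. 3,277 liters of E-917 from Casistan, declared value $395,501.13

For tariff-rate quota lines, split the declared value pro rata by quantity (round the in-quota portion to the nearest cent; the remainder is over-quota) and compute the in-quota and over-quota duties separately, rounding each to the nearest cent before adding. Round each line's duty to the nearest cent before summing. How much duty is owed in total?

Line 1 (A-943, Casistan, 979 units, $198,756.58):
Base rate for A-943 is 8% + $3.89/unit.
A-943 has an FTA preferential rate, but origin Casistan is not Vinius; base rate stands.
Duty = $198,756.58 × 8% + 979 × $3.89 = $19,708.84.
Line 2 (E-102, Casistan, 11,148 units, $1,315,241.04):
Code E-102 is under a tariff-rate quota (threshold 4,178 units). In-quota: 4,178 units at 2%; over-quota: 6,970 units at 29.5%.
Pro-rata value split: in-quota = $1,315,241.04 × 4,178/11,148 = $492,920.44; over-quota = $1,315,241.04 − $492,920.44 = $822,320.60.
In-quota duty = $492,920.44 × 2% = $9,858.41. Over-quota duty = $822,320.60 × 29.5% = $242,584.58.
Line duty = $9,858.41 + $242,584.58 = $252,442.99.
Line 3 (E-917, Casistan, 3,277 liters, $395,501.13):
Base rate for E-917 is 1.5% + $3.87/liter.
The additional-duty order on E-917 targets Talania, not Casistan; it does not apply.
Duty = $395,501.13 × 1.5% + 3,277 × $3.87 = $18,614.51.
Total = $19,708.84 + $252,442.99 + $18,614.51 = $290,766.34.

$290,766.34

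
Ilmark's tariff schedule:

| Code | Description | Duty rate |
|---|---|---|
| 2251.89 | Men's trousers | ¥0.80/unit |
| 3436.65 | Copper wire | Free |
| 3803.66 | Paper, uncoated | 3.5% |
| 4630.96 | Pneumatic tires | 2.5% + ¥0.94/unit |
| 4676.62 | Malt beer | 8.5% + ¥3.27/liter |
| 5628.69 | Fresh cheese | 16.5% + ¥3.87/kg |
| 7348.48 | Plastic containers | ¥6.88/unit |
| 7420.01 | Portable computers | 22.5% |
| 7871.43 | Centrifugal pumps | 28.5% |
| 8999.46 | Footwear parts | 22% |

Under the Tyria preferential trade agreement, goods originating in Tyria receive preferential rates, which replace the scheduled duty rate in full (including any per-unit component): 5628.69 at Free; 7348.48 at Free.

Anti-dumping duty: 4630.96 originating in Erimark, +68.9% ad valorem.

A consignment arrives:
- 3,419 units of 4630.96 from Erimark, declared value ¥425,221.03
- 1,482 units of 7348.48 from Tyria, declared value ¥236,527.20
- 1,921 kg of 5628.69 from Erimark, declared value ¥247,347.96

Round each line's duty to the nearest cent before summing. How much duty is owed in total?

Line 1 (4630.96, Erimark, 3,419 units, ¥425,221.03):
Base rate for 4630.96 is 2.5% + ¥0.94/unit.
Additional duty on 4630.96 from Erimark: +68.9%. Applied ad valorem rate: 2.5% + 68.9% = 71.4%.
Duty = ¥425,221.03 × 71.4% + 3,419 × ¥0.94 = ¥306,821.68.
Line 2 (7348.48, Tyria, 1,482 units, ¥236,527.20):
Base rate for 7348.48 is ¥6.88/unit.
Origin Tyria qualifies under the Ilmark–Tyria agreement and 7348.48 is covered: preferential rate Free applies instead.
Duty = ¥236,527.20 × 0% = ¥0.00.
Line 3 (5628.69, Erimark, 1,921 kg, ¥247,347.96):
Base rate for 5628.69 is 16.5% + ¥3.87/kg.
5628.69 has an FTA preferential rate, but origin Erimark is not Tyria; base rate stands.
Duty = ¥247,347.96 × 16.5% + 1,921 × ¥3.87 = ¥48,246.68.
Total = ¥306,821.68 + ¥0.00 + ¥48,246.68 = ¥355,068.36.

¥355,068.36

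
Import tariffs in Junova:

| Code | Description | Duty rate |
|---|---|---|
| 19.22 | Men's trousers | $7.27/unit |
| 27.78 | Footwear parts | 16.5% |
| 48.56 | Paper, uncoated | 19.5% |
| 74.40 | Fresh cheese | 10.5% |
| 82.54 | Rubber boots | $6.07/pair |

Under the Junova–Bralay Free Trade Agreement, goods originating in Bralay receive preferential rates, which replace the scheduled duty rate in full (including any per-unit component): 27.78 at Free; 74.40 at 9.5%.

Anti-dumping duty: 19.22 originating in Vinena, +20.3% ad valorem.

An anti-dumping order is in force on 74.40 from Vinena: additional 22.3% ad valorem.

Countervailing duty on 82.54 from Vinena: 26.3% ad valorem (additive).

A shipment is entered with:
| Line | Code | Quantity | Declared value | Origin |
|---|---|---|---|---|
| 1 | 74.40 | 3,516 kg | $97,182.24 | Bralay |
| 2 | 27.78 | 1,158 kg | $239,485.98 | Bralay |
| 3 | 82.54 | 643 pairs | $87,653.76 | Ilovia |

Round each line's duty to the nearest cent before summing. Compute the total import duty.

Line 1 (74.40, Bralay, 3,516 kg, $97,182.24):
Base rate for 74.40 is 10.5%.
Origin Bralay qualifies under the Junova–Bralay agreement and 74.40 is covered: preferential rate 9.5% applies instead.
The additional-duty order on 74.40 targets Vinena, not Bralay; it does not apply.
Duty = $97,182.24 × 9.5% = $9,232.31.
Line 2 (27.78, Bralay, 1,158 kg, $239,485.98):
Base rate for 27.78 is 16.5%.
Origin Bralay qualifies under the Junova–Bralay agreement and 27.78 is covered: preferential rate Free applies instead.
Duty = $239,485.98 × 0% = $0.00.
Line 3 (82.54, Ilovia, 643 pairs, $87,653.76):
Base rate for 82.54 is $6.07/pair.
The additional-duty order on 82.54 targets Vinena, not Ilovia; it does not apply.
Duty = 643 × $6.07 = $3,903.01.
Total = $9,232.31 + $0.00 + $3,903.01 = $13,135.32.

$13,135.32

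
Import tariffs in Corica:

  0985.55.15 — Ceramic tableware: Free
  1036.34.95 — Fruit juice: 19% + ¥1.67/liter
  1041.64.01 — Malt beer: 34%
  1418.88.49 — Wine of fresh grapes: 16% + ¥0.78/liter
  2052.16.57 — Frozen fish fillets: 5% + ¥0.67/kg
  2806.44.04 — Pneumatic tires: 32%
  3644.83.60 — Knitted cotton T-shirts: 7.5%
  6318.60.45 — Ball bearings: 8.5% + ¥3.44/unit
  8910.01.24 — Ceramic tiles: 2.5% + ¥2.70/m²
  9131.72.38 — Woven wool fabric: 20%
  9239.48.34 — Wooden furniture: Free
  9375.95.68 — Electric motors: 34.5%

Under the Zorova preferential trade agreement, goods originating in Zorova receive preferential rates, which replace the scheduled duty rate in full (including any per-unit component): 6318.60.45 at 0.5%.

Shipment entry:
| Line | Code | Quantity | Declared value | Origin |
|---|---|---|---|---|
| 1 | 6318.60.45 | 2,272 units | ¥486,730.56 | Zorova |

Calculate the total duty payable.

Line 1 (6318.60.45, Zorova, 2,272 units, ¥486,730.56):
Base rate for 6318.60.45 is 8.5% + ¥3.44/unit.
Origin Zorova qualifies under the Corica–Zorova agreement and 6318.60.45 is covered: preferential rate 0.5% applies instead.
Duty = ¥486,730.56 × 0.5% = ¥2,433.65.

¥2,433.65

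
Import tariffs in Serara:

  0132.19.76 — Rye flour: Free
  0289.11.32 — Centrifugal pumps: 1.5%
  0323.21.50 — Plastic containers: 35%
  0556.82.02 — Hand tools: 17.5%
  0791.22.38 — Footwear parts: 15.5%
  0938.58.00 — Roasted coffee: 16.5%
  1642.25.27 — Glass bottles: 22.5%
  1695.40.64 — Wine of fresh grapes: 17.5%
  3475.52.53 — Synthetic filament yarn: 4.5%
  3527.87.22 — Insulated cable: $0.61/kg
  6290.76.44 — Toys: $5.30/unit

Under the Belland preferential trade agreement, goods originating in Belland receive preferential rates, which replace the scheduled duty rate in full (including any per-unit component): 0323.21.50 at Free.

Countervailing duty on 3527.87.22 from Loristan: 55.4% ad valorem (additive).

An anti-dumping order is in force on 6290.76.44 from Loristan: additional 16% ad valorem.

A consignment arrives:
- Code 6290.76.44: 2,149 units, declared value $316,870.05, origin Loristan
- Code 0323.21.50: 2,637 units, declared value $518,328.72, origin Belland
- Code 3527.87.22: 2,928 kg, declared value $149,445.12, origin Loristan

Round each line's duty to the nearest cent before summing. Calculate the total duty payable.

$146,667.59

Line 1 (6290.76.44, Loristan, 2,149 units, $316,870.05):
Base rate for 6290.76.44 is $5.30/unit.
Additional duty on 6290.76.44 from Loristan: +16% ad valorem. Applied ad valorem rate = 16%.
Duty = $316,870.05 × 16% + 2,149 × $5.30 = $62,088.91.
Line 2 (0323.21.50, Belland, 2,637 units, $518,328.72):
Base rate for 0323.21.50 is 35%.
Origin Belland qualifies under the Serara–Belland agreement and 0323.21.50 is covered: preferential rate Free applies instead.
Duty = $518,328.72 × 0% = $0.00.
Line 3 (3527.87.22, Loristan, 2,928 kg, $149,445.12):
Base rate for 3527.87.22 is $0.61/kg.
Additional duty on 3527.87.22 from Loristan: +55.4% ad valorem. Applied ad valorem rate = 55.4%.
Duty = $149,445.12 × 55.4% + 2,928 × $0.61 = $84,578.68.
Total = $62,088.91 + $0.00 + $84,578.68 = $146,667.59.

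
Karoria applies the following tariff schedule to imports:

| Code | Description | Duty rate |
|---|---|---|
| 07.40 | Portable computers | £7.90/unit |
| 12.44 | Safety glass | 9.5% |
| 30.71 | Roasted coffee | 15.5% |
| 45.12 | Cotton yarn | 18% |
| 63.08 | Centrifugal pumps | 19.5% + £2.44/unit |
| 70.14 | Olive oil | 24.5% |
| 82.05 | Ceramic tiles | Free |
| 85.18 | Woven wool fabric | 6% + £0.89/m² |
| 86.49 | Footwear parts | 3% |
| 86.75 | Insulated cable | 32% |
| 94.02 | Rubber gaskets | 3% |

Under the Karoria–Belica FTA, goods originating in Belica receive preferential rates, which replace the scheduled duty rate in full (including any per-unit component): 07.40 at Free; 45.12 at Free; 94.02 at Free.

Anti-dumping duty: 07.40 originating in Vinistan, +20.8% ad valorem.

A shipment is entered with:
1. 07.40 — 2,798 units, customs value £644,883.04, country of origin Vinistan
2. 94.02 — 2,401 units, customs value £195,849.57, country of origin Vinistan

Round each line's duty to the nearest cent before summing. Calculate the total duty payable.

Line 1 (07.40, Vinistan, 2,798 units, £644,883.04):
Base rate for 07.40 is £7.90/unit.
07.40 has an FTA preferential rate, but origin Vinistan is not Belica; base rate stands.
Additional duty on 07.40 from Vinistan: +20.8% ad valorem. Applied ad valorem rate = 20.8%.
Duty = £644,883.04 × 20.8% + 2,798 × £7.90 = £156,239.87.
Line 2 (94.02, Vinistan, 2,401 units, £195,849.57):
Base rate for 94.02 is 3%.
94.02 has an FTA preferential rate, but origin Vinistan is not Belica; base rate stands.
Duty = £195,849.57 × 3% = £5,875.49.
Total = £156,239.87 + £5,875.49 = £162,115.36.

£162,115.36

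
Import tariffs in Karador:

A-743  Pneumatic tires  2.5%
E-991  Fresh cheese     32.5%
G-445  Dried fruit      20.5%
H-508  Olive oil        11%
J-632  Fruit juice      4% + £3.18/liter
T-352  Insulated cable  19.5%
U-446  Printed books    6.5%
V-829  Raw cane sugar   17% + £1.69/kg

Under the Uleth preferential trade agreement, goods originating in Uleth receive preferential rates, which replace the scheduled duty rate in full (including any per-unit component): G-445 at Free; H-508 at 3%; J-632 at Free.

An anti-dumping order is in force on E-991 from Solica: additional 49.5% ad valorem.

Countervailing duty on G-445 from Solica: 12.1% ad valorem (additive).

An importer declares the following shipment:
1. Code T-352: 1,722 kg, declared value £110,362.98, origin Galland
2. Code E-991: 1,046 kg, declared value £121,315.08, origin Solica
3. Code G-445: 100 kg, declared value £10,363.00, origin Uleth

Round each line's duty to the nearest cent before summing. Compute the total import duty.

£120,999.15

Line 1 (T-352, Galland, 1,722 kg, £110,362.98):
Base rate for T-352 is 19.5%.
Duty = £110,362.98 × 19.5% = £21,520.78.
Line 2 (E-991, Solica, 1,046 kg, £121,315.08):
Base rate for E-991 is 32.5%.
Additional duty on E-991 from Solica: +49.5%. Applied ad valorem rate: 32.5% + 49.5% = 82%.
Duty = £121,315.08 × 82% = £99,478.37.
Line 3 (G-445, Uleth, 100 kg, £10,363.00):
Base rate for G-445 is 20.5%.
Origin Uleth qualifies under the Karador–Uleth agreement and G-445 is covered: preferential rate Free applies instead.
The additional-duty order on G-445 targets Solica, not Uleth; it does not apply.
Duty = £10,363.00 × 0% = £0.00.
Total = £21,520.78 + £99,478.37 + £0.00 = £120,999.15.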